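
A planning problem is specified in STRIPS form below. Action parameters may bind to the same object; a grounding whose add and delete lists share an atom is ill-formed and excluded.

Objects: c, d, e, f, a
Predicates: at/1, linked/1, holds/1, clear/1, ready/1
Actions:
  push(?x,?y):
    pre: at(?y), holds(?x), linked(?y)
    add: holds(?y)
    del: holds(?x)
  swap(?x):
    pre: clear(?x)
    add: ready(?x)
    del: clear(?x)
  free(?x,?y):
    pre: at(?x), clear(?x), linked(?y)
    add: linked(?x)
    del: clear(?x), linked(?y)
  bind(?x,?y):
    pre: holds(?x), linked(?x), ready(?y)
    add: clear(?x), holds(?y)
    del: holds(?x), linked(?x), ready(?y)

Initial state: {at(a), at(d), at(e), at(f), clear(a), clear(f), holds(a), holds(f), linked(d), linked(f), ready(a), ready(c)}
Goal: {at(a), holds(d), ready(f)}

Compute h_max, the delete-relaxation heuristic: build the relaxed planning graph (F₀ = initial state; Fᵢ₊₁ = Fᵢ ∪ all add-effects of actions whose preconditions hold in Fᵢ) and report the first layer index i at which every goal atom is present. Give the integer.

1

F0 = init (12 atoms)
F1 = F0 ∪ {holds(c), holds(d), linked(a), ready(f)}  (16 atoms)
goal ⊆ F1  ⇒  h_max = 1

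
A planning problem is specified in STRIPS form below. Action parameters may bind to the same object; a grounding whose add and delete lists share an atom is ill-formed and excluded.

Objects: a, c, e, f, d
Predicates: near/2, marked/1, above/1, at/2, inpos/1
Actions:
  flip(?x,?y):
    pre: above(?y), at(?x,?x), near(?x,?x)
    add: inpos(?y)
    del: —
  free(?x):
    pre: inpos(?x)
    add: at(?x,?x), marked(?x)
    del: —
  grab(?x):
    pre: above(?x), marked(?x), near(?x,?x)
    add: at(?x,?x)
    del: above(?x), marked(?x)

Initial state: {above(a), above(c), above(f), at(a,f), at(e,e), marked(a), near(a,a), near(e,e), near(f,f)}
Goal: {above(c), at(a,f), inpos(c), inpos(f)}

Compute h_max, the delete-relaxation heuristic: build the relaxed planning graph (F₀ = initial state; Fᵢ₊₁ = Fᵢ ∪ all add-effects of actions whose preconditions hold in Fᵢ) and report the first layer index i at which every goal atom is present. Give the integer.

1

F0 = init (9 atoms)
F1 = F0 ∪ {at(a,a), inpos(a), inpos(c), inpos(f)}  (13 atoms)
goal ⊆ F1  ⇒  h_max = 1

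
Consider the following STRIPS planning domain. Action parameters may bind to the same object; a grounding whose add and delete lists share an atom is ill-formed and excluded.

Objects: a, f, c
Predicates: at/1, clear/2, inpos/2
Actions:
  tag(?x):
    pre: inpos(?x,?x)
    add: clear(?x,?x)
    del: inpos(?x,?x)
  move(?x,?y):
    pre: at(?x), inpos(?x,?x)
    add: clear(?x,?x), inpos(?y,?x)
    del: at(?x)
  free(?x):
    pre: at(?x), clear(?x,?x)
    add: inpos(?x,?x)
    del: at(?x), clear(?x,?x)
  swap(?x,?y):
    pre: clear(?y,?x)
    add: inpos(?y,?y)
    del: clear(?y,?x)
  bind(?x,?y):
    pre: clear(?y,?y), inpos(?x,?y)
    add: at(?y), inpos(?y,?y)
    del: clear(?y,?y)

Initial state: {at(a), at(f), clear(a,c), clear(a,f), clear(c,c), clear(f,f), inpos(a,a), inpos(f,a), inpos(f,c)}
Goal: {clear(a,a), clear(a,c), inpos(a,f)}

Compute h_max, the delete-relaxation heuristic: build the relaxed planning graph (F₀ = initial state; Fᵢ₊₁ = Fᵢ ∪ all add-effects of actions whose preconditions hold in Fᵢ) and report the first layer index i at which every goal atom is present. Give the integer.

2

F0 = init (9 atoms)
F1 = F0 ∪ {at(c), clear(a,a), inpos(c,a), inpos(c,c), inpos(f,f)}  (14 atoms)
F2 = F1 ∪ {inpos(a,c), inpos(a,f), inpos(c,f)}  (17 atoms)
goal ⊆ F2  ⇒  h_max = 2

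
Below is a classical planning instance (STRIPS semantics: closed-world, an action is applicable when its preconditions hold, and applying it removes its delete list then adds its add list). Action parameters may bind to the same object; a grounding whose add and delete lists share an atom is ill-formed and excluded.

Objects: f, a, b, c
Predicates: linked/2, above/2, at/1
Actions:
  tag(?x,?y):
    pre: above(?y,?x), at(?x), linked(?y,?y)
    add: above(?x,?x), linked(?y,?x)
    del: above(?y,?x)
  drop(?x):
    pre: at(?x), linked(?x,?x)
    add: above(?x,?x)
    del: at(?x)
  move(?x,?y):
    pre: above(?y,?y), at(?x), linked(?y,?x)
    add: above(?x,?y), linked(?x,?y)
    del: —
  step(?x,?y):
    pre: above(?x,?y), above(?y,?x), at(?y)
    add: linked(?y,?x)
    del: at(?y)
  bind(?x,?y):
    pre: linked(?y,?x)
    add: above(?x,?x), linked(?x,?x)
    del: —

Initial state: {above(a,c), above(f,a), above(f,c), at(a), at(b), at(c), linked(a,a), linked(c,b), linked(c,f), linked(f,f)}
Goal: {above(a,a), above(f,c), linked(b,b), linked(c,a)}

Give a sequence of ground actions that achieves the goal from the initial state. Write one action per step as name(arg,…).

tag(a,f); tag(c,a); move(c,a); bind(b,c)

1. tag(a,f)  →  {above(a,a), above(a,c), above(f,c), at(a), at(b), at(c), linked(a,a), linked(c,b), linked(c,f), linked(f,a), linked(f,f)}
2. tag(c,a)  →  {above(a,a), above(c,c), above(f,c), at(a), at(b), at(c), linked(a,a), linked(a,c), linked(c,b), linked(c,f), linked(f,a), linked(f,f)}
3. move(c,a)  →  {above(a,a), above(c,a), above(c,c), above(f,c), at(a), at(b), at(c), linked(a,a), linked(a,c), linked(c,a), linked(c,b), linked(c,f), linked(f,a), linked(f,f)}
4. bind(b,c)  →  {above(a,a), above(b,b), above(c,a), above(c,c), above(f,c), at(a), at(b), at(c), linked(a,a), linked(a,c), linked(b,b), linked(c,a), linked(c,b), linked(c,f), linked(f,a), linked(f,f)}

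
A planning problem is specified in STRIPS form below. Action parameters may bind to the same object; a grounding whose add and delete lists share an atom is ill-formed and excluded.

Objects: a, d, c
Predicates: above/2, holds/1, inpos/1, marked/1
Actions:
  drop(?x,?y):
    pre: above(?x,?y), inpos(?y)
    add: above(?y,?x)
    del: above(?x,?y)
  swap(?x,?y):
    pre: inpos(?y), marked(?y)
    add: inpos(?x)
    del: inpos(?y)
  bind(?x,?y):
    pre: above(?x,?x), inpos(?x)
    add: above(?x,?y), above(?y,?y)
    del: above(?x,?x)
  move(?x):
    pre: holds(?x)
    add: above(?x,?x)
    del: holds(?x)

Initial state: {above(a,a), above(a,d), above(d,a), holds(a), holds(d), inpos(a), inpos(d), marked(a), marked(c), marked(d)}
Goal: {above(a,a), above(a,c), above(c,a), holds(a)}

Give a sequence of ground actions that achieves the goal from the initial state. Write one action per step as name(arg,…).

swap(c,d); bind(a,c); bind(c,a)

1. swap(c,d)  →  {above(a,a), above(a,d), above(d,a), holds(a), holds(d), inpos(a), inpos(c), marked(a), marked(c), marked(d)}
2. bind(a,c)  →  {above(a,c), above(a,d), above(c,c), above(d,a), holds(a), holds(d), inpos(a), inpos(c), marked(a), marked(c), marked(d)}
3. bind(c,a)  →  {above(a,a), above(a,c), above(a,d), above(c,a), above(d,a), holds(a), holds(d), inpos(a), inpos(c), marked(a), marked(c), marked(d)}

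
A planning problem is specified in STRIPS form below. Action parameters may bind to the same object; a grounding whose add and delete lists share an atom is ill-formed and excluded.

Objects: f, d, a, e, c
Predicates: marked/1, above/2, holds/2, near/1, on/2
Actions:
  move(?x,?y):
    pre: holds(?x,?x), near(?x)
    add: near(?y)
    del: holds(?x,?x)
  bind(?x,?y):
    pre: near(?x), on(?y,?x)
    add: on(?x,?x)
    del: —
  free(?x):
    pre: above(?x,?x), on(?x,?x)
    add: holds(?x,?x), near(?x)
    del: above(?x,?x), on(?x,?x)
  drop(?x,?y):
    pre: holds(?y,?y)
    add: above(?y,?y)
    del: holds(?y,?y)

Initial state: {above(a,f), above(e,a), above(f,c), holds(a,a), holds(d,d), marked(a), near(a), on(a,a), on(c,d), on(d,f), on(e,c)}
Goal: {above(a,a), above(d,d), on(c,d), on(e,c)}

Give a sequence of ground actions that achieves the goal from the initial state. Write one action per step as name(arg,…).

1. drop(f,d)  →  {above(a,f), above(d,d), above(e,a), above(f,c), holds(a,a), marked(a), near(a), on(a,a), on(c,d), on(d,f), on(e,c)}
2. drop(f,a)  →  {above(a,a), above(a,f), above(d,d), above(e,a), above(f,c), marked(a), near(a), on(a,a), on(c,d), on(d,f), on(e,c)}

drop(f,d); drop(f,a)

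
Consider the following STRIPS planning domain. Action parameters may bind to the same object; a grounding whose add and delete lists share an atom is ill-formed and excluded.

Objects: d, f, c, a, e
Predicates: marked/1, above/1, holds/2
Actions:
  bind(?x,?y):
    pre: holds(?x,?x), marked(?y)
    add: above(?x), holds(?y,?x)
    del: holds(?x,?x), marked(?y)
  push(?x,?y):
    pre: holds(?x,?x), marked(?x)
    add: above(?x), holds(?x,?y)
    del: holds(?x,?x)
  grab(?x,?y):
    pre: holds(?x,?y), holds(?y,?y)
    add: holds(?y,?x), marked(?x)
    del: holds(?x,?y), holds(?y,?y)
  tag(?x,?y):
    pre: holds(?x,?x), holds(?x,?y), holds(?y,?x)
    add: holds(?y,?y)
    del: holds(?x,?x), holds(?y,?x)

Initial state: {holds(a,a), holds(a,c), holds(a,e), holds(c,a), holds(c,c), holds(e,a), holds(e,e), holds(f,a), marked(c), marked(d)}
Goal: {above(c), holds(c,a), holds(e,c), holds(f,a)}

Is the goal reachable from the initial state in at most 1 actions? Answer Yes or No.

1. push(c,e)  →  {above(c), holds(a,a), holds(a,c), holds(a,e), holds(c,a), holds(c,e), holds(e,a), holds(e,e), holds(f,a), marked(c), marked(d)}
2. grab(c,e)  →  {above(c), holds(a,a), holds(a,c), holds(a,e), holds(c,a), holds(e,a), holds(e,c), holds(f,a), marked(c), marked(d)}
optimal plan length = 2; 2 > 1

No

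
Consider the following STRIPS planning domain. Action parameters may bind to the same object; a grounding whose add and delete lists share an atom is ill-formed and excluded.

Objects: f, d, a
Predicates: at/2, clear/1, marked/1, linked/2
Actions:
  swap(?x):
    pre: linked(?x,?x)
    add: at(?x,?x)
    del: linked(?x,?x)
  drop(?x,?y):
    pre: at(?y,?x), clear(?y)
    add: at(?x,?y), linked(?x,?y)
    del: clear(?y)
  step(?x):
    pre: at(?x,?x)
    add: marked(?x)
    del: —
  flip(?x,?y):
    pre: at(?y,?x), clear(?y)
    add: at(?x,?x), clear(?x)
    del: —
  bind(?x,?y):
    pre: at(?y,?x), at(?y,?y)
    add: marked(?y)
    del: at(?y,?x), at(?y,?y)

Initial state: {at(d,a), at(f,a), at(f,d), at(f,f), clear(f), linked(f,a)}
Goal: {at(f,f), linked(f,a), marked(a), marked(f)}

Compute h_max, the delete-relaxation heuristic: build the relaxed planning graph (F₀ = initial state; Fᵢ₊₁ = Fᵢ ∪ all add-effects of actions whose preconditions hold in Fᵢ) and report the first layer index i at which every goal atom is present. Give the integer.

F0 = init (6 atoms)
F1 = F0 ∪ {at(a,a), at(a,f), at(d,d), at(d,f), clear(a), clear(d), linked(a,f), linked(d,f), linked(f,f), marked(f)}  (16 atoms)
F2 = F1 ∪ {at(a,d), linked(a,a), linked(a,d), linked(d,d), linked(f,d), marked(a), marked(d)}  (23 atoms)
goal ⊆ F2  ⇒  h_max = 2

2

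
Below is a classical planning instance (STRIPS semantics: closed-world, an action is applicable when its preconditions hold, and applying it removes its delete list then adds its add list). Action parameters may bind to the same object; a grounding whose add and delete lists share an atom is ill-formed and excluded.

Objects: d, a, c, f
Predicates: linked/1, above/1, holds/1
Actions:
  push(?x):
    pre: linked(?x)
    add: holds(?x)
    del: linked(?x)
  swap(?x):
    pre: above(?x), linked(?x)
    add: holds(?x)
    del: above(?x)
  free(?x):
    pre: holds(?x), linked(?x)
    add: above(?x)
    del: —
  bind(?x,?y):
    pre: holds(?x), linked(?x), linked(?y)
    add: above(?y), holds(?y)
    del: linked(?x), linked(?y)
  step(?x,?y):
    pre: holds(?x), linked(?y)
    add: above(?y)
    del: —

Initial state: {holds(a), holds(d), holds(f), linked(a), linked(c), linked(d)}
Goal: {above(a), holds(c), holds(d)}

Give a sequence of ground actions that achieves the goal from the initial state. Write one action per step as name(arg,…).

push(c); free(a)

1. push(c)  →  {holds(a), holds(c), holds(d), holds(f), linked(a), linked(d)}
2. free(a)  →  {above(a), holds(a), holds(c), holds(d), holds(f), linked(a), linked(d)}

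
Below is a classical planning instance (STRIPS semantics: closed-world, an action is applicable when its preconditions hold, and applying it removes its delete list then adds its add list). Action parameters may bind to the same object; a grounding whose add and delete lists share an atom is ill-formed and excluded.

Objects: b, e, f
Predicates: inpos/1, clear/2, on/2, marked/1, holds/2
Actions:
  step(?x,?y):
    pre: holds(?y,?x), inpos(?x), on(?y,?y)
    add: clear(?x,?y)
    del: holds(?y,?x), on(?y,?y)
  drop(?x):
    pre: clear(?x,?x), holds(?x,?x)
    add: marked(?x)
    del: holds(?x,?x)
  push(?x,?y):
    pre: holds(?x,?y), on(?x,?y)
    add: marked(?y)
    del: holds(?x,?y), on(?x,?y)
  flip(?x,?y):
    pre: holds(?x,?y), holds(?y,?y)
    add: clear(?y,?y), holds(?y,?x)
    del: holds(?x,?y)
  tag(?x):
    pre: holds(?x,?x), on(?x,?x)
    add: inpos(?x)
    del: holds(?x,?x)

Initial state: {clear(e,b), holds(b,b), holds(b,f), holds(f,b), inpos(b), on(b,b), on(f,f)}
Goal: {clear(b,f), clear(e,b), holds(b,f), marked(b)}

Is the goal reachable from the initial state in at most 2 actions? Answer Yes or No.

Yes

1. step(b,f)  →  {clear(b,f), clear(e,b), holds(b,b), holds(b,f), inpos(b), on(b,b)}
2. push(b,b)  →  {clear(b,f), clear(e,b), holds(b,f), inpos(b), marked(b)}
optimal plan length = 2; 2 ≤ 2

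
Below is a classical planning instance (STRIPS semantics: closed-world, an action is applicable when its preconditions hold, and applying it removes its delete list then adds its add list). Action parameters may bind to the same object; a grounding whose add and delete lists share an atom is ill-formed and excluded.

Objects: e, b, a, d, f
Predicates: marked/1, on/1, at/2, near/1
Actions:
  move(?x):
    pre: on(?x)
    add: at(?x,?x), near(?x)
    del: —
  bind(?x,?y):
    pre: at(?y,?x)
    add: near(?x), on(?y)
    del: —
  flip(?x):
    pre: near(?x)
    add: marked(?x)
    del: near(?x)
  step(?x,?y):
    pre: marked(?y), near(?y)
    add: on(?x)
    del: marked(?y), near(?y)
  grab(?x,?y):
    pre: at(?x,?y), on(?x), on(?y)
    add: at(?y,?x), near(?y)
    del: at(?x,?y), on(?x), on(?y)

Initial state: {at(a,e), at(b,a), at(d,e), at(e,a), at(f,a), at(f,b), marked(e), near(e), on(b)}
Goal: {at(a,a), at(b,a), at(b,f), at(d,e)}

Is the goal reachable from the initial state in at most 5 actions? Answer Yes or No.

1. bind(e,a)  →  {at(a,e), at(b,a), at(d,e), at(e,a), at(f,a), at(f,b), marked(e), near(e), on(a), on(b)}
2. move(a)  →  {at(a,a), at(a,e), at(b,a), at(d,e), at(e,a), at(f,a), at(f,b), marked(e), near(a), near(e), on(a), on(b)}
3. bind(b,f)  →  {at(a,a), at(a,e), at(b,a), at(d,e), at(e,a), at(f,a), at(f,b), marked(e), near(a), near(b), near(e), on(a), on(b), on(f)}
4. grab(f,b)  →  {at(a,a), at(a,e), at(b,a), at(b,f), at(d,e), at(e,a), at(f,a), marked(e), near(a), near(b), near(e), on(a)}
optimal plan length = 4; 4 ≤ 5

Yes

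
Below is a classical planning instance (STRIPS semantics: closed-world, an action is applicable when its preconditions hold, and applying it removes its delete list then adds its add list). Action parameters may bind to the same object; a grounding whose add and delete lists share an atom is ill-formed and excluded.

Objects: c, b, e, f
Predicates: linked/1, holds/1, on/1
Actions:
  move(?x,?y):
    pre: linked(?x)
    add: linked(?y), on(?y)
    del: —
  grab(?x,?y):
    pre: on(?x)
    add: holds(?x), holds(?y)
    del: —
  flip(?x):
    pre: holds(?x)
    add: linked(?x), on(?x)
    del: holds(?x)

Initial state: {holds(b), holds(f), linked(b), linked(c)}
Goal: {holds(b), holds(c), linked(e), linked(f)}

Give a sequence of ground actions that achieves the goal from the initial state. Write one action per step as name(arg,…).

1. move(c,e)  →  {holds(b), holds(f), linked(b), linked(c), linked(e), on(e)}
2. move(c,f)  →  {holds(b), holds(f), linked(b), linked(c), linked(e), linked(f), on(e), on(f)}
3. grab(e,c)  →  {holds(b), holds(c), holds(e), holds(f), linked(b), linked(c), linked(e), linked(f), on(e), on(f)}

move(c,e); move(c,f); grab(e,c)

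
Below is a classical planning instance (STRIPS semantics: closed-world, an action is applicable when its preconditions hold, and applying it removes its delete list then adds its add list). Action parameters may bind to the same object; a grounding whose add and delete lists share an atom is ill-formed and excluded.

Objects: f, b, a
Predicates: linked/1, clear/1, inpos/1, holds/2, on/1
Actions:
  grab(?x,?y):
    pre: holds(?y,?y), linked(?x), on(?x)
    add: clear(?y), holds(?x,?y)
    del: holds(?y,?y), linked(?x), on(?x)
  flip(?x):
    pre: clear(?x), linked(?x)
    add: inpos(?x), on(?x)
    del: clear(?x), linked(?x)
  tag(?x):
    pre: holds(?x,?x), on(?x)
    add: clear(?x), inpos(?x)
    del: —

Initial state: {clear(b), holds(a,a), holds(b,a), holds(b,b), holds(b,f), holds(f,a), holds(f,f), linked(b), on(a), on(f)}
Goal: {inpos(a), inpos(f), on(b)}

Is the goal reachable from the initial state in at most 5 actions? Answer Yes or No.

1. flip(b)  →  {holds(a,a), holds(b,a), holds(b,b), holds(b,f), holds(f,a), holds(f,f), inpos(b), on(a), on(b), on(f)}
2. tag(f)  →  {clear(f), holds(a,a), holds(b,a), holds(b,b), holds(b,f), holds(f,a), holds(f,f), inpos(b), inpos(f), on(a), on(b), on(f)}
3. tag(a)  →  {clear(a), clear(f), holds(a,a), holds(b,a), holds(b,b), holds(b,f), holds(f,a), holds(f,f), inpos(a), inpos(b), inpos(f), on(a), on(b), on(f)}
optimal plan length = 3; 3 ≤ 5

Yes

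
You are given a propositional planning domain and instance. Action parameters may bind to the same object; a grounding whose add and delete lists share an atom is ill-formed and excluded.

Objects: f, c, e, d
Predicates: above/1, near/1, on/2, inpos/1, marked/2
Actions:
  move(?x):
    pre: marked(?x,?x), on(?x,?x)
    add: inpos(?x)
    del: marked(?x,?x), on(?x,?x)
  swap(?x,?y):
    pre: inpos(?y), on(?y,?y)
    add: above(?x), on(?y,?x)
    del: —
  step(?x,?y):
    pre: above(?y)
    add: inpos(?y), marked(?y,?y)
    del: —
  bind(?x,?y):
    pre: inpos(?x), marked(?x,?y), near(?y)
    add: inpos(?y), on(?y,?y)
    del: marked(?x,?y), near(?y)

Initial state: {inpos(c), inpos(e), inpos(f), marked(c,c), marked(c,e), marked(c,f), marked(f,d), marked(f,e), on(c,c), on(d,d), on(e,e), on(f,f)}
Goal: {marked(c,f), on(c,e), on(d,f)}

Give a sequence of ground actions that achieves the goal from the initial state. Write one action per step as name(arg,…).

1. swap(e,c)  →  {above(e), inpos(c), inpos(e), inpos(f), marked(c,c), marked(c,e), marked(c,f), marked(f,d), marked(f,e), on(c,c), on(c,e), on(d,d), on(e,e), on(f,f)}
2. swap(d,f)  →  {above(d), above(e), inpos(c), inpos(e), inpos(f), marked(c,c), marked(c,e), marked(c,f), marked(f,d), marked(f,e), on(c,c), on(c,e), on(d,d), on(e,e), on(f,d), on(f,f)}
3. step(f,d)  →  {above(d), above(e), inpos(c), inpos(d), inpos(e), inpos(f), marked(c,c), marked(c,e), marked(c,f), marked(d,d), marked(f,d), marked(f,e), on(c,c), on(c,e), on(d,d), on(e,e), on(f,d), on(f,f)}
4. swap(f,d)  →  {above(d), above(e), above(f), inpos(c), inpos(d), inpos(e), inpos(f), marked(c,c), marked(c,e), marked(c,f), marked(d,d), marked(f,d), marked(f,e), on(c,c), on(c,e), on(d,d), on(d,f), on(e,e), on(f,d), on(f,f)}

swap(e,c); swap(d,f); step(f,d); swap(f,d)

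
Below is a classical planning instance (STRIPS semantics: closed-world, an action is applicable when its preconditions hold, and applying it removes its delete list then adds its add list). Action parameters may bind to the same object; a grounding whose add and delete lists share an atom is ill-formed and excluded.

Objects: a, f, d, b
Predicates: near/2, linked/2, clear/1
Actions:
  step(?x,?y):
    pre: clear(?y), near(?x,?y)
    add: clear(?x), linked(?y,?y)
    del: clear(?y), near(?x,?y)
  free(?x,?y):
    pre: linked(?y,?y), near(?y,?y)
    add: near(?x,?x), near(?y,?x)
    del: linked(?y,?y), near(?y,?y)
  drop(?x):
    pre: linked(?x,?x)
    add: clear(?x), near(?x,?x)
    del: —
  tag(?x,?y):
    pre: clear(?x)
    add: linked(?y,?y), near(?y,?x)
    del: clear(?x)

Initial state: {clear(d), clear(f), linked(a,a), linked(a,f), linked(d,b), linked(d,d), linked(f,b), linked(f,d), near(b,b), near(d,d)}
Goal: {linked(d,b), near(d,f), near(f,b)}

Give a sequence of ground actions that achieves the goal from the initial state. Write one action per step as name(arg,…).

free(f,d); tag(f,f); free(b,f)

1. free(f,d)  →  {clear(d), clear(f), linked(a,a), linked(a,f), linked(d,b), linked(f,b), linked(f,d), near(b,b), near(d,f), near(f,f)}
2. tag(f,f)  →  {clear(d), linked(a,a), linked(a,f), linked(d,b), linked(f,b), linked(f,d), linked(f,f), near(b,b), near(d,f), near(f,f)}
3. free(b,f)  →  {clear(d), linked(a,a), linked(a,f), linked(d,b), linked(f,b), linked(f,d), near(b,b), near(d,f), near(f,b)}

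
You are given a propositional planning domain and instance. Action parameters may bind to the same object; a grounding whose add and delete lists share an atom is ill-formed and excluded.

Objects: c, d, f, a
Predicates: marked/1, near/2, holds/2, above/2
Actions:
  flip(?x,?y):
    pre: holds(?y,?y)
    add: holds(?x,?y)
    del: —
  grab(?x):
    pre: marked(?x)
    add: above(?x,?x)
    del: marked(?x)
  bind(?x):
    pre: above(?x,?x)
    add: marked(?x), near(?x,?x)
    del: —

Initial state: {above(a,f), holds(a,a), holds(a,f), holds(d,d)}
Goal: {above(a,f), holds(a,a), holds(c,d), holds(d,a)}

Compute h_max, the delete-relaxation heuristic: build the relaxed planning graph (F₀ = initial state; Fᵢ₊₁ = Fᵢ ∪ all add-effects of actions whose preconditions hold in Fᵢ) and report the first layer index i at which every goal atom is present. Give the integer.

1

F0 = init (4 atoms)
F1 = F0 ∪ {holds(a,d), holds(c,a), holds(c,d), holds(d,a), holds(f,a), holds(f,d)}  (10 atoms)
goal ⊆ F1  ⇒  h_max = 1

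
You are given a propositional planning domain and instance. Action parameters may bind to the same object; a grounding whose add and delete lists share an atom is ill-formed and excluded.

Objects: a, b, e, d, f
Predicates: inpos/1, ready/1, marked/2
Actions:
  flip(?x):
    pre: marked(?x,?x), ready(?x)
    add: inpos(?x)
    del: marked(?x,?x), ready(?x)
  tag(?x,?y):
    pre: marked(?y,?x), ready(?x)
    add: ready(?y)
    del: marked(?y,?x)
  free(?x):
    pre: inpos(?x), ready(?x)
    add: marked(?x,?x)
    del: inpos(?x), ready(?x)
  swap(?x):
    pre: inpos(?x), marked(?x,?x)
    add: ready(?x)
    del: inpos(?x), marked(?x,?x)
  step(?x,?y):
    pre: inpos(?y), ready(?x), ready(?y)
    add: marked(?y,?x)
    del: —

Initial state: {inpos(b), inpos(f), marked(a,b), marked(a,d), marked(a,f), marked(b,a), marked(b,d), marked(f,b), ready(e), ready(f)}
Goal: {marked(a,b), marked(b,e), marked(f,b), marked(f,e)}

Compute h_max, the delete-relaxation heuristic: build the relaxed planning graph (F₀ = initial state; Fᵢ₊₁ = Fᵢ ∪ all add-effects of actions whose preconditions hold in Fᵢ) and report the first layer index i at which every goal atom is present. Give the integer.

3

F0 = init (10 atoms)
F1 = F0 ∪ {marked(f,e), marked(f,f), ready(a)}  (13 atoms)
F2 = F1 ∪ {marked(f,a), ready(b)}  (15 atoms)
F3 = F2 ∪ {marked(b,b), marked(b,e), marked(b,f)}  (18 atoms)
goal ⊆ F3  ⇒  h_max = 3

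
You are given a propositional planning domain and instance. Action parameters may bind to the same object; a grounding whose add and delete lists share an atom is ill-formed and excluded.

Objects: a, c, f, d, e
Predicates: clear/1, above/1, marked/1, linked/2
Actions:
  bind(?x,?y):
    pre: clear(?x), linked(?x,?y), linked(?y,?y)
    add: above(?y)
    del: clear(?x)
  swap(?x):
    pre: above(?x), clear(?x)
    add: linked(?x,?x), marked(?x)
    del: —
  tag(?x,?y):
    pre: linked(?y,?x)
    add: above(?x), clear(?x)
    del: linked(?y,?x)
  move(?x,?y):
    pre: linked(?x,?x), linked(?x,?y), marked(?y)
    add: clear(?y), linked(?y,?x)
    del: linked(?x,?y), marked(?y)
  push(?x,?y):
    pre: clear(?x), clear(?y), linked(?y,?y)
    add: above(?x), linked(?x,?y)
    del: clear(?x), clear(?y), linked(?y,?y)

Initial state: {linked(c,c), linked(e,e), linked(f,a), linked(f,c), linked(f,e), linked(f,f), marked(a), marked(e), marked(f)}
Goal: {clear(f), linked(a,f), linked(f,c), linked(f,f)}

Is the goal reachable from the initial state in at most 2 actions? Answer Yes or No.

No

1. tag(f,f)  →  {above(f), clear(f), linked(c,c), linked(e,e), linked(f,a), linked(f,c), linked(f,e), marked(a), marked(e), marked(f)}
2. swap(f)  →  {above(f), clear(f), linked(c,c), linked(e,e), linked(f,a), linked(f,c), linked(f,e), linked(f,f), marked(a), marked(e), marked(f)}
3. move(f,a)  →  {above(f), clear(a), clear(f), linked(a,f), linked(c,c), linked(e,e), linked(f,c), linked(f,e), linked(f,f), marked(e), marked(f)}
optimal plan length = 3; 3 > 2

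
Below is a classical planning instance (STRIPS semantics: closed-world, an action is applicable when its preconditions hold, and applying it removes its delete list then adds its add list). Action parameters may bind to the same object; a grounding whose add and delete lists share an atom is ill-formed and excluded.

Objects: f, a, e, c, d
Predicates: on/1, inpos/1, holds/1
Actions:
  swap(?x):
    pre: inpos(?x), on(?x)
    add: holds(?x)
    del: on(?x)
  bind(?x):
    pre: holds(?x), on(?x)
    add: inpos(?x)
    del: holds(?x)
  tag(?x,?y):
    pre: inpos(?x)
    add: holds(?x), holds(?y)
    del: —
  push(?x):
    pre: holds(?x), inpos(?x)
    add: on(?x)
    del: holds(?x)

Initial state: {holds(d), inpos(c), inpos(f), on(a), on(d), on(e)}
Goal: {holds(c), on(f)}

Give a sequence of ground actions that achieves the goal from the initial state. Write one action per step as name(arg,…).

tag(f,c); push(f)

1. tag(f,c)  →  {holds(c), holds(d), holds(f), inpos(c), inpos(f), on(a), on(d), on(e)}
2. push(f)  →  {holds(c), holds(d), inpos(c), inpos(f), on(a), on(d), on(e), on(f)}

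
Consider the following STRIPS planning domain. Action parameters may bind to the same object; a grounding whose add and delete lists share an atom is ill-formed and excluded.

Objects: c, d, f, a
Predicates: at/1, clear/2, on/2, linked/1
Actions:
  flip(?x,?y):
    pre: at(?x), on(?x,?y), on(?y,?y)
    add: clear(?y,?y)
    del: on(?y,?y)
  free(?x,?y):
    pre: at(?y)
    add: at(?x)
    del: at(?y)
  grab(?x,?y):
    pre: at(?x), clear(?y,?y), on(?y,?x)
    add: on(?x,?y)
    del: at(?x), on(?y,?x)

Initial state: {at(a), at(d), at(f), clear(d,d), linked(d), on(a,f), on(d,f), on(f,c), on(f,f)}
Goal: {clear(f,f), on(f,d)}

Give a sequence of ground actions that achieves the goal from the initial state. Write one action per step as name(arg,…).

flip(d,f); grab(f,d)

1. flip(d,f)  →  {at(a), at(d), at(f), clear(d,d), clear(f,f), linked(d), on(a,f), on(d,f), on(f,c)}
2. grab(f,d)  →  {at(a), at(d), clear(d,d), clear(f,f), linked(d), on(a,f), on(f,c), on(f,d)}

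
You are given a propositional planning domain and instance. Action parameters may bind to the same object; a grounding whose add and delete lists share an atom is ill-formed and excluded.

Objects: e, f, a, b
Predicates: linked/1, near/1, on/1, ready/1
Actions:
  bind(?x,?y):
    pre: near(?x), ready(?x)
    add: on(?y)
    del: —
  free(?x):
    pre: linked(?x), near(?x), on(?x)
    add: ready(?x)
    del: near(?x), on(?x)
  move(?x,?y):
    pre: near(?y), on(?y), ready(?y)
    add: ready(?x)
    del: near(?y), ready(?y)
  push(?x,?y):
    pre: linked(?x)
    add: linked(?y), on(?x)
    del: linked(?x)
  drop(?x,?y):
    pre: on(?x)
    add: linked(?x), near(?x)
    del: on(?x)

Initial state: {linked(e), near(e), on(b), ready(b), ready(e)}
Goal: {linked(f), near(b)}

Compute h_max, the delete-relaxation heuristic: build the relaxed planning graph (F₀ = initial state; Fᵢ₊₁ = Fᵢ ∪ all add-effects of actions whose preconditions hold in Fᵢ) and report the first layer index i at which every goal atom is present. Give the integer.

F0 = init (5 atoms)
F1 = F0 ∪ {linked(a), linked(b), linked(f), near(b), on(a), on(e), on(f)}  (12 atoms)
goal ⊆ F1  ⇒  h_max = 1

1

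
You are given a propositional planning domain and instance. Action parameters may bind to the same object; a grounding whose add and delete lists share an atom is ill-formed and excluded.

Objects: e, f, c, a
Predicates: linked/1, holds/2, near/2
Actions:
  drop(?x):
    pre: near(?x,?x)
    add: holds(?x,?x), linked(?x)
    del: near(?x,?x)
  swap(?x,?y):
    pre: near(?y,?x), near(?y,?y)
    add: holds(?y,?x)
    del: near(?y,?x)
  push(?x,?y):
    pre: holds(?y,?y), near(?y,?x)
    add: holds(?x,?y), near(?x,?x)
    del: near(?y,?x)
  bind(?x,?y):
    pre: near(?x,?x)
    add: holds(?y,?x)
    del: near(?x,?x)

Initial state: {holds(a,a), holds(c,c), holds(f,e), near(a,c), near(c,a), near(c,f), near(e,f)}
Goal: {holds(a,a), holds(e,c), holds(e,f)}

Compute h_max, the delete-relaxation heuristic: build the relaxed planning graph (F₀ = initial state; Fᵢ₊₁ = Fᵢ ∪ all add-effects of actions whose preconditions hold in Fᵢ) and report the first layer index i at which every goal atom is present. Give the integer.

F0 = init (7 atoms)
F1 = F0 ∪ {holds(a,c), holds(c,a), holds(f,c), near(a,a), near(c,c), near(f,f)}  (13 atoms)
F2 = F1 ∪ {holds(a,f), holds(c,f), holds(e,a), holds(e,c), holds(e,f), holds(f,a), holds(f,f), linked(a), linked(c), linked(f)}  (23 atoms)
goal ⊆ F2  ⇒  h_max = 2

2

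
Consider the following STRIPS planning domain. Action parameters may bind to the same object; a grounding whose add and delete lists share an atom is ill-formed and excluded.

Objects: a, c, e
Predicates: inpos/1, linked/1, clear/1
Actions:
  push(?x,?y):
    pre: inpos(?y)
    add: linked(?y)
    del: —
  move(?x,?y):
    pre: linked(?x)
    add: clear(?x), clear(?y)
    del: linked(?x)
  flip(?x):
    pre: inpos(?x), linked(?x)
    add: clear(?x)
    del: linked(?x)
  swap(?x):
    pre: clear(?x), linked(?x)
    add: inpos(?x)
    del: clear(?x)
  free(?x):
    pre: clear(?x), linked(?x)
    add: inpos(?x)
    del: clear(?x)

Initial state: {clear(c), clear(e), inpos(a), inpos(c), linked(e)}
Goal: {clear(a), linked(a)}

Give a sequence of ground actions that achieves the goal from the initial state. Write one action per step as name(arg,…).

1. push(a,a)  →  {clear(c), clear(e), inpos(a), inpos(c), linked(a), linked(e)}
2. move(e,a)  →  {clear(a), clear(c), clear(e), inpos(a), inpos(c), linked(a)}

push(a,a); move(e,a)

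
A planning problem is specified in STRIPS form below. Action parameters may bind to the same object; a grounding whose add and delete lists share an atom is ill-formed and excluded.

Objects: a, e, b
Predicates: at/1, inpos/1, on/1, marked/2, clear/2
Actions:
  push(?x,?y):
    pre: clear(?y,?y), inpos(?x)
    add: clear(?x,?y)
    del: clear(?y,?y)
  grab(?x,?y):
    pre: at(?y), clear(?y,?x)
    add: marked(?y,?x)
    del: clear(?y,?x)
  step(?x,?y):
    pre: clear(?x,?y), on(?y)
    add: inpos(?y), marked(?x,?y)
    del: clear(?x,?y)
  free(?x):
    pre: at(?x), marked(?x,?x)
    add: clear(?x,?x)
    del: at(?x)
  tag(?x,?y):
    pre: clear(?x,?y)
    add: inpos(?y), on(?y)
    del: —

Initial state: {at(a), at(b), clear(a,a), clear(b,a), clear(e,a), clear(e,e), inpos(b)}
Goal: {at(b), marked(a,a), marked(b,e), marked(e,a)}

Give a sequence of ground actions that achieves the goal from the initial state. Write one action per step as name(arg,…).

1. push(b,e)  →  {at(a), at(b), clear(a,a), clear(b,a), clear(b,e), clear(e,a), inpos(b)}
2. grab(a,a)  →  {at(a), at(b), clear(b,a), clear(b,e), clear(e,a), inpos(b), marked(a,a)}
3. grab(e,b)  →  {at(a), at(b), clear(b,a), clear(e,a), inpos(b), marked(a,a), marked(b,e)}
4. tag(e,a)  →  {at(a), at(b), clear(b,a), clear(e,a), inpos(a), inpos(b), marked(a,a), marked(b,e), on(a)}
5. step(e,a)  →  {at(a), at(b), clear(b,a), inpos(a), inpos(b), marked(a,a), marked(b,e), marked(e,a), on(a)}

push(b,e); grab(a,a); grab(e,b); tag(e,a); step(e,a)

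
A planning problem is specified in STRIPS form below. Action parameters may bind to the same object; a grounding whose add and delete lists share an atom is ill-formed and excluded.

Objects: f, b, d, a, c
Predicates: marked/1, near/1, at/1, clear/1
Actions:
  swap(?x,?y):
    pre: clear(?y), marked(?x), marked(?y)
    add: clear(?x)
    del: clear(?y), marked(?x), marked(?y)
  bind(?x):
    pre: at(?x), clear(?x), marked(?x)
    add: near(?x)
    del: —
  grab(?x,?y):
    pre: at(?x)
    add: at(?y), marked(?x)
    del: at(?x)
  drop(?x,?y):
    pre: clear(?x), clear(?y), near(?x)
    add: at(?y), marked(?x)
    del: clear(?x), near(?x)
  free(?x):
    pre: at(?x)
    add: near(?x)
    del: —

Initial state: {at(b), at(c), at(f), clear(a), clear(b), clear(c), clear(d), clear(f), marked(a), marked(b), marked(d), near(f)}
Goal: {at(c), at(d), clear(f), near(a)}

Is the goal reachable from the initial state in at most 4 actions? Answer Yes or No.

Yes

1. grab(f,d)  →  {at(b), at(c), at(d), clear(a), clear(b), clear(c), clear(d), clear(f), marked(a), marked(b), marked(d), marked(f), near(f)}
2. grab(b,a)  →  {at(a), at(c), at(d), clear(a), clear(b), clear(c), clear(d), clear(f), marked(a), marked(b), marked(d), marked(f), near(f)}
3. bind(a)  →  {at(a), at(c), at(d), clear(a), clear(b), clear(c), clear(d), clear(f), marked(a), marked(b), marked(d), marked(f), near(a), near(f)}
optimal plan length = 3; 3 ≤ 4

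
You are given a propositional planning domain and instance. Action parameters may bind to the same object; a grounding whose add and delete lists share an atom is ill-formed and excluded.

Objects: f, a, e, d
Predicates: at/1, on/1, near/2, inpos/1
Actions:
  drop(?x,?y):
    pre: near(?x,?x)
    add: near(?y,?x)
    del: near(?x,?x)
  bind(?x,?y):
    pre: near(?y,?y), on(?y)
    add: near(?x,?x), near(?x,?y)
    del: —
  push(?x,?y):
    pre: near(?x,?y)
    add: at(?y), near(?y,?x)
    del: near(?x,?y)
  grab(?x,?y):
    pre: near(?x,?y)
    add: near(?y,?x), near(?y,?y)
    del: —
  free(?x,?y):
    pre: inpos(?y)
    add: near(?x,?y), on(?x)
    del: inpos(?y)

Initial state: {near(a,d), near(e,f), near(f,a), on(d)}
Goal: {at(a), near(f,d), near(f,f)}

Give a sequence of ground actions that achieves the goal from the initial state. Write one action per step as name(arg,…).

1. push(f,a)  →  {at(a), near(a,d), near(a,f), near(e,f), on(d)}
2. grab(a,d)  →  {at(a), near(a,d), near(a,f), near(d,a), near(d,d), near(e,f), on(d)}
3. bind(f,d)  →  {at(a), near(a,d), near(a,f), near(d,a), near(d,d), near(e,f), near(f,d), near(f,f), on(d)}

push(f,a); grab(a,d); bind(f,d)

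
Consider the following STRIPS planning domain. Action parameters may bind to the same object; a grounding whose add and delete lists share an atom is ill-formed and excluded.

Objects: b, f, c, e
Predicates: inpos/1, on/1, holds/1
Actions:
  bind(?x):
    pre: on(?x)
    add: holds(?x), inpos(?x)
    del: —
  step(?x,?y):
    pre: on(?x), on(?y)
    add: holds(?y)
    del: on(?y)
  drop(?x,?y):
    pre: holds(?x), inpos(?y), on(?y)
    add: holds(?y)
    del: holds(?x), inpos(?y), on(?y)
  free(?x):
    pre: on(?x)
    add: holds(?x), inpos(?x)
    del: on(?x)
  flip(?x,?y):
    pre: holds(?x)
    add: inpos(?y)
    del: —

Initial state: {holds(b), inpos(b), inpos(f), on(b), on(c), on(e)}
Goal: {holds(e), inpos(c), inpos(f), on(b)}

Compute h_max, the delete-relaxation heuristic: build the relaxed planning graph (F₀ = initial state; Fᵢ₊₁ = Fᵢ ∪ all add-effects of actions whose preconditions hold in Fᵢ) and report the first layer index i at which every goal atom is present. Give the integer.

1

F0 = init (6 atoms)
F1 = F0 ∪ {holds(c), holds(e), inpos(c), inpos(e)}  (10 atoms)
goal ⊆ F1  ⇒  h_max = 1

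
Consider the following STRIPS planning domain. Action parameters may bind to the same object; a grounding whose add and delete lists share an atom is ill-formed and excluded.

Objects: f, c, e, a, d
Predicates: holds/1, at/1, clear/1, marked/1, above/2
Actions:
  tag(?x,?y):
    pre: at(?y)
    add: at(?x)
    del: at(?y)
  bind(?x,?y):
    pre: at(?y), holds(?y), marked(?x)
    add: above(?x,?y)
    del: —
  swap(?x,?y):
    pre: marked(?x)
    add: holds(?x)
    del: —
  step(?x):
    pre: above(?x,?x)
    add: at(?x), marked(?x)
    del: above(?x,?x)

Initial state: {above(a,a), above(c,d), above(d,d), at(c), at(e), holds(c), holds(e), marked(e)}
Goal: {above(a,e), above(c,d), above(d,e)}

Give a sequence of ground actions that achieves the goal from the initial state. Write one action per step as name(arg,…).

1. step(a)  →  {above(c,d), above(d,d), at(a), at(c), at(e), holds(c), holds(e), marked(a), marked(e)}
2. bind(a,e)  →  {above(a,e), above(c,d), above(d,d), at(a), at(c), at(e), holds(c), holds(e), marked(a), marked(e)}
3. step(d)  →  {above(a,e), above(c,d), at(a), at(c), at(d), at(e), holds(c), holds(e), marked(a), marked(d), marked(e)}
4. bind(d,e)  →  {above(a,e), above(c,d), above(d,e), at(a), at(c), at(d), at(e), holds(c), holds(e), marked(a), marked(d), marked(e)}

step(a); bind(a,e); step(d); bind(d,e)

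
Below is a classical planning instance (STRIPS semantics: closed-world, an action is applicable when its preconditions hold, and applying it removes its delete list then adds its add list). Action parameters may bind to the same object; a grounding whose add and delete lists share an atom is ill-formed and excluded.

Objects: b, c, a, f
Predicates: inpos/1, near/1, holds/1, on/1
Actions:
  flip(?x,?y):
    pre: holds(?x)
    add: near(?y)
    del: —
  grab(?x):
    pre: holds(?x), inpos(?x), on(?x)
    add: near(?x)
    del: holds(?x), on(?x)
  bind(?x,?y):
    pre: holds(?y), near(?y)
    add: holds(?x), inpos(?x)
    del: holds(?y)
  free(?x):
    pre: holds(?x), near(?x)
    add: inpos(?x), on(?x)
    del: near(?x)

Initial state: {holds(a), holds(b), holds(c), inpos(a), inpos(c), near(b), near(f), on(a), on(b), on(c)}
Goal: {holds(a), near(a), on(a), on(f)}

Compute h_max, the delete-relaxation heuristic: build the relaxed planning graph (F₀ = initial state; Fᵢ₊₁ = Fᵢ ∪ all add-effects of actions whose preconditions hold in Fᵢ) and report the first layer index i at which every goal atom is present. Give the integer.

F0 = init (10 atoms)
F1 = F0 ∪ {holds(f), inpos(b), inpos(f), near(a), near(c)}  (15 atoms)
F2 = F1 ∪ {on(f)}  (16 atoms)
goal ⊆ F2  ⇒  h_max = 2

2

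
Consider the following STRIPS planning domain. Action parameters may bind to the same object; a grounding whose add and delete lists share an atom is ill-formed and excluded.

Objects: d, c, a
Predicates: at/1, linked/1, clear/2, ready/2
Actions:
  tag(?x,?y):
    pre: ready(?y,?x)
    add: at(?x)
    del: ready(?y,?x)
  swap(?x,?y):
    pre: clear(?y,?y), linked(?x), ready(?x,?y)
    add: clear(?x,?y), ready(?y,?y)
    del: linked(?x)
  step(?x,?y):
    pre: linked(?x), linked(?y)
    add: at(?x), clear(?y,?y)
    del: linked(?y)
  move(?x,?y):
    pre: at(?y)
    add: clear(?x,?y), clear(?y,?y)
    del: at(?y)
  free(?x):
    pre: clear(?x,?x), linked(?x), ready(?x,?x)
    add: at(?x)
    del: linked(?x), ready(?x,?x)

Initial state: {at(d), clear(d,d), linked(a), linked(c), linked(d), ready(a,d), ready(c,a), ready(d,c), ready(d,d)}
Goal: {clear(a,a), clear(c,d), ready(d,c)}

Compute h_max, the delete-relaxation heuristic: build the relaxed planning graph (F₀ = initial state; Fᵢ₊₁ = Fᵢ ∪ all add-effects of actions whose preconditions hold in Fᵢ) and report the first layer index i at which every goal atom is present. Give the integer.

F0 = init (9 atoms)
F1 = F0 ∪ {at(a), at(c), clear(a,a), clear(a,d), clear(c,c), clear(c,d)}  (15 atoms)
goal ⊆ F1  ⇒  h_max = 1

1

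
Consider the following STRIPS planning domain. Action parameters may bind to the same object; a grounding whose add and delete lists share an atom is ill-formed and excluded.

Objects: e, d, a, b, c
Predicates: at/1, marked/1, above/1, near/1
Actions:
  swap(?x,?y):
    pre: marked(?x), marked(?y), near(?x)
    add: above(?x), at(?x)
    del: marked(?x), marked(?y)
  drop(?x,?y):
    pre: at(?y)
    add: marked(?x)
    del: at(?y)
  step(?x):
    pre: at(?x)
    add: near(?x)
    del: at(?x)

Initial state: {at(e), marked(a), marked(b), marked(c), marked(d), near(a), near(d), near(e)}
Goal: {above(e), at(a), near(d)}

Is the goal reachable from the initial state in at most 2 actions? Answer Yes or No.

1. swap(a,d)  →  {above(a), at(a), at(e), marked(b), marked(c), near(a), near(d), near(e)}
2. drop(e,e)  →  {above(a), at(a), marked(b), marked(c), marked(e), near(a), near(d), near(e)}
3. swap(e,e)  →  {above(a), above(e), at(a), at(e), marked(b), marked(c), near(a), near(d), near(e)}
optimal plan length = 3; 3 > 2

No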